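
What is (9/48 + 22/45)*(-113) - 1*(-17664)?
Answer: 12663049/720 ≈ 17588.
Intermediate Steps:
(9/48 + 22/45)*(-113) - 1*(-17664) = (9*(1/48) + 22*(1/45))*(-113) + 17664 = (3/16 + 22/45)*(-113) + 17664 = (487/720)*(-113) + 17664 = -55031/720 + 17664 = 12663049/720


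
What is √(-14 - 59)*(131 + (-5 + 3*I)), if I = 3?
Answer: 135*I*√73 ≈ 1153.4*I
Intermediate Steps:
√(-14 - 59)*(131 + (-5 + 3*I)) = √(-14 - 59)*(131 + (-5 + 3*3)) = √(-73)*(131 + (-5 + 9)) = (I*√73)*(131 + 4) = (I*√73)*135 = 135*I*√73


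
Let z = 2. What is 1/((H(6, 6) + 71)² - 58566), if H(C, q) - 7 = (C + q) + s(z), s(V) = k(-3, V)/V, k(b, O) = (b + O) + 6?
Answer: -4/200039 ≈ -1.9996e-5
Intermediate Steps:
k(b, O) = 6 + O + b (k(b, O) = (O + b) + 6 = 6 + O + b)
s(V) = (3 + V)/V (s(V) = (6 + V - 3)/V = (3 + V)/V)
H(C, q) = 19/2 + C + q (H(C, q) = 7 + ((C + q) + (3 + 2)/2) = 7 + ((C + q) + (½)*5) = 7 + ((C + q) + 5/2) = 7 + (5/2 + C + q) = 19/2 + C + q)
1/((H(6, 6) + 71)² - 58566) = 1/(((19/2 + 6 + 6) + 71)² - 58566) = 1/((43/2 + 71)² - 58566) = 1/((185/2)² - 58566) = 1/(34225/4 - 58566) = 1/(-200039/4) = -4/200039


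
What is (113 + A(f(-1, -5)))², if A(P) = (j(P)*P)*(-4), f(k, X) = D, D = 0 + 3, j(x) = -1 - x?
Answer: 25921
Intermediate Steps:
D = 3
f(k, X) = 3
A(P) = -4*P*(-1 - P) (A(P) = ((-1 - P)*P)*(-4) = (P*(-1 - P))*(-4) = -4*P*(-1 - P))
(113 + A(f(-1, -5)))² = (113 + 4*3*(1 + 3))² = (113 + 4*3*4)² = (113 + 48)² = 161² = 25921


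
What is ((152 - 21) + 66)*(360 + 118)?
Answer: 94166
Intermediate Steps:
((152 - 21) + 66)*(360 + 118) = (131 + 66)*478 = 197*478 = 94166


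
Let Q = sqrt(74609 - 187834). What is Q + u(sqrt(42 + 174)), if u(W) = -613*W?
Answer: -3678*sqrt(6) + 5*I*sqrt(4529) ≈ -9009.2 + 336.49*I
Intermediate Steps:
Q = 5*I*sqrt(4529) (Q = sqrt(-113225) = 5*I*sqrt(4529) ≈ 336.49*I)
Q + u(sqrt(42 + 174)) = 5*I*sqrt(4529) - 613*sqrt(42 + 174) = 5*I*sqrt(4529) - 3678*sqrt(6) = -3678*sqrt(6) + 5*I*sqrt(4529)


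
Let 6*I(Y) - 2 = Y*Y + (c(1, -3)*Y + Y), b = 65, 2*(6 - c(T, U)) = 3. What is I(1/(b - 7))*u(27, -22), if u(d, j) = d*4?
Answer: 31716/841 ≈ 37.712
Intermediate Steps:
u(d, j) = 4*d
c(T, U) = 9/2 (c(T, U) = 6 - 1/2*3 = 6 - 3/2 = 9/2)
I(Y) = 1/3 + Y**2/6 + 11*Y/12 (I(Y) = 1/3 + (Y*Y + (9*Y/2 + Y))/6 = 1/3 + (Y**2 + 11*Y/2)/6 = 1/3 + (Y**2/6 + 11*Y/12) = 1/3 + Y**2/6 + 11*Y/12)
I(1/(b - 7))*u(27, -22) = (1/3 + (1/(65 - 7))**2/6 + 11/(12*(65 - 7)))*(4*27) = (1/3 + (1/58)**2/6 + (11/12)/58)*108 = (1/3 + (1/58)**2/6 + (11/12)*(1/58))*108 = (1/3 + (1/6)*(1/3364) + 11/696)*108 = (1/3 + 1/20184 + 11/696)*108 = (881/2523)*108 = 31716/841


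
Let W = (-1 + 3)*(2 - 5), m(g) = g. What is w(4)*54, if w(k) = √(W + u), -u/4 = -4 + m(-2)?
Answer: 162*√2 ≈ 229.10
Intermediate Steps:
W = -6 (W = 2*(-3) = -6)
u = 24 (u = -4*(-4 - 2) = -4*(-6) = 24)
w(k) = 3*√2 (w(k) = √(-6 + 24) = √18 = 3*√2)
w(4)*54 = (3*√2)*54 = 162*√2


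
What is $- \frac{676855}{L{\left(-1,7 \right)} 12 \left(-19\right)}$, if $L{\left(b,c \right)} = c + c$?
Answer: $\frac{676855}{3192} \approx 212.05$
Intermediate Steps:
$L{\left(b,c \right)} = 2 c$
$- \frac{676855}{L{\left(-1,7 \right)} 12 \left(-19\right)} = - \frac{676855}{2 \cdot 7 \cdot 12 \left(-19\right)} = - \frac{676855}{14 \cdot 12 \left(-19\right)} = - \frac{676855}{168 \left(-19\right)} = - \frac{676855}{-3192} = \left(-676855\right) \left(- \frac{1}{3192}\right) = \frac{676855}{3192}$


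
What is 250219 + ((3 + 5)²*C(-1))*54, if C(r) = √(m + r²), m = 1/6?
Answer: 250219 + 576*√42 ≈ 2.5395e+5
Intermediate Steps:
m = ⅙ ≈ 0.16667
C(r) = √(⅙ + r²)
250219 + ((3 + 5)²*C(-1))*54 = 250219 + ((3 + 5)²*(√(6 + 36*(-1)²)/6))*54 = 250219 + (8²*(√(6 + 36*1)/6))*54 = 250219 + (64*(√(6 + 36)/6))*54 = 250219 + (64*(√42/6))*54 = 250219 + (32*√42/3)*54 = 250219 + 576*√42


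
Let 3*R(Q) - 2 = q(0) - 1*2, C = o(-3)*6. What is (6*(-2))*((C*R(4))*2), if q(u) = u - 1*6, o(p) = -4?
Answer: -1152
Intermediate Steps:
q(u) = -6 + u (q(u) = u - 6 = -6 + u)
C = -24 (C = -4*6 = -24)
R(Q) = -2 (R(Q) = 2/3 + ((-6 + 0) - 1*2)/3 = 2/3 + (-6 - 2)/3 = 2/3 + (1/3)*(-8) = 2/3 - 8/3 = -2)
(6*(-2))*((C*R(4))*2) = (6*(-2))*(-24*(-2)*2) = -576*2 = -12*96 = -1152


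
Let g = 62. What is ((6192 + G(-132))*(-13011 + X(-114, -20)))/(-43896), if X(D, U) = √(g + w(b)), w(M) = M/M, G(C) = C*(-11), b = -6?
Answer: 8288007/3658 - 1911*√7/3658 ≈ 2264.3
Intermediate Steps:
G(C) = -11*C
w(M) = 1
X(D, U) = 3*√7 (X(D, U) = √(62 + 1) = √63 = 3*√7)
((6192 + G(-132))*(-13011 + X(-114, -20)))/(-43896) = ((6192 - 11*(-132))*(-13011 + 3*√7))/(-43896) = ((6192 + 1452)*(-13011 + 3*√7))*(-1/43896) = (7644*(-13011 + 3*√7))*(-1/43896) = (-99456084 + 22932*√7)*(-1/43896) = 8288007/3658 - 1911*√7/3658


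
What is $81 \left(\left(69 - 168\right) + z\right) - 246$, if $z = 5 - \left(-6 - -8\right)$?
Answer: $-8022$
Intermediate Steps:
$z = 3$ ($z = 5 - \left(-6 + 8\right) = 5 - 2 = 3$)
$81 \left(\left(69 - 168\right) + z\right) - 246 = 81 \left(\left(69 - 168\right) + 3\right) - 246 = 81 \left(-99 + 3\right) - 246 = 81 \left(-96\right) - 246 = -7776 - 246 = -8022$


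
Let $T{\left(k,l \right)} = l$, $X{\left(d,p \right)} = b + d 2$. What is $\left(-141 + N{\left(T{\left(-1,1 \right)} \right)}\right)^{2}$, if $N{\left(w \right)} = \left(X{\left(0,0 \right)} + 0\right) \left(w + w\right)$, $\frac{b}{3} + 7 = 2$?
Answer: $29241$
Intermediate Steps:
$b = -15$ ($b = -21 + 3 \cdot 2 = -21 + 6 = -15$)
$X{\left(d,p \right)} = -15 + 2 d$ ($X{\left(d,p \right)} = -15 + d 2 = -15 + 2 d$)
$N{\left(w \right)} = - 30 w$ ($N{\left(w \right)} = \left(\left(-15 + 2 \cdot 0\right) + 0\right) \left(w + w\right) = \left(\left(-15 + 0\right) + 0\right) 2 w = \left(-15 + 0\right) 2 w = - 15 \cdot 2 w = - 30 w$)
$\left(-141 + N{\left(T{\left(-1,1 \right)} \right)}\right)^{2} = \left(-141 - 30\right)^{2} = \left(-171\right)^{2} = 29241$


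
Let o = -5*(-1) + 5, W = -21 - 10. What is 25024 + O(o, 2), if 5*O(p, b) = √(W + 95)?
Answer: 125128/5 ≈ 25026.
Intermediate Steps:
W = -31
o = 10 (o = 5 + 5 = 10)
O(p, b) = 8/5 (O(p, b) = √(-31 + 95)/5 = √64/5 = (⅕)*8 = 8/5)
25024 + O(o, 2) = 25024 + 8/5 = 125128/5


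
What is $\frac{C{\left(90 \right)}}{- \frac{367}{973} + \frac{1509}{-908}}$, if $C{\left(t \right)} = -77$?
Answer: $\frac{68028268}{1801493} \approx 37.762$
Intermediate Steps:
$\frac{C{\left(90 \right)}}{- \frac{367}{973} + \frac{1509}{-908}} = - \frac{77}{- \frac{367}{973} + \frac{1509}{-908}} = - \frac{77}{\left(-367\right) \frac{1}{973} + 1509 \left(- \frac{1}{908}\right)} = - \frac{77}{- \frac{367}{973} - \frac{1509}{908}} = - \frac{77}{- \frac{1801493}{883484}} = \left(-77\right) \left(- \frac{883484}{1801493}\right) = \frac{68028268}{1801493}$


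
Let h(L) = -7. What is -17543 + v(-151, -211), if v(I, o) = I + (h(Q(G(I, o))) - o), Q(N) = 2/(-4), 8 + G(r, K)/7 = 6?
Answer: -17490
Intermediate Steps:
G(r, K) = -14 (G(r, K) = -56 + 7*6 = -56 + 42 = -14)
Q(N) = -½ (Q(N) = 2*(-¼) = -½)
v(I, o) = -7 + I - o (v(I, o) = I + (-7 - o) = -7 + I - o)
-17543 + v(-151, -211) = -17543 + (-7 - 151 - 1*(-211)) = -17543 + (-7 - 151 + 211) = -17543 + 53 = -17490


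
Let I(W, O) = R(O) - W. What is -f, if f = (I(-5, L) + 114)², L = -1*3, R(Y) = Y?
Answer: -13456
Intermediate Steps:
L = -3
I(W, O) = O - W
f = 13456 (f = ((-3 - 1*(-5)) + 114)² = ((-3 + 5) + 114)² = (2 + 114)² = 116² = 13456)
-f = -1*13456 = -13456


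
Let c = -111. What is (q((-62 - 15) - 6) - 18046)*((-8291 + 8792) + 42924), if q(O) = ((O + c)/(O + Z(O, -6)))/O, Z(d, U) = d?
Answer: -5398552184175/6889 ≈ -7.8365e+8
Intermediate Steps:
q(O) = (-111 + O)/(2*O²) (q(O) = ((O - 111)/(O + O))/O = ((-111 + O)/((2*O)))/O = ((-111 + O)*(1/(2*O)))/O = ((-111 + O)/(2*O))/O = (-111 + O)/(2*O²))
(q((-62 - 15) - 6) - 18046)*((-8291 + 8792) + 42924) = ((-111 + ((-62 - 15) - 6))/(2*((-62 - 15) - 6)²) - 18046)*((-8291 + 8792) + 42924) = ((-111 + (-77 - 6))/(2*(-77 - 6)²) - 18046)*(501 + 42924) = ((½)*(-111 - 83)/(-83)² - 18046)*43425 = ((½)*(1/6889)*(-194) - 18046)*43425 = (-97/6889 - 18046)*43425 = -124318991/6889*43425 = -5398552184175/6889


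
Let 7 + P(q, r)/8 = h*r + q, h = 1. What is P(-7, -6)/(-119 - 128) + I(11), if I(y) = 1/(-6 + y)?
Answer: 1047/1235 ≈ 0.84777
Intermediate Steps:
P(q, r) = -56 + 8*q + 8*r (P(q, r) = -56 + 8*(1*r + q) = -56 + 8*(r + q) = -56 + 8*(q + r) = -56 + (8*q + 8*r) = -56 + 8*q + 8*r)
P(-7, -6)/(-119 - 128) + I(11) = (-56 + 8*(-7) + 8*(-6))/(-119 - 128) + 1/(-6 + 11) = (-56 - 56 - 48)/(-247) + 1/5 = -160*(-1/247) + 1/5 = 160/247 + 1/5 = 1047/1235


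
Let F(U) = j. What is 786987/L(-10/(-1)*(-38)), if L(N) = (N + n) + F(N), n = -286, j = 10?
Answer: -786987/656 ≈ -1199.7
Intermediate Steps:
F(U) = 10
L(N) = -276 + N (L(N) = (N - 286) + 10 = (-286 + N) + 10 = -276 + N)
786987/L(-10/(-1)*(-38)) = 786987/(-276 - 10/(-1)*(-38)) = 786987/(-276 - 10*(-1)*(-38)) = 786987/(-276 + 10*(-38)) = 786987/(-276 - 380) = 786987/(-656) = 786987*(-1/656) = -786987/656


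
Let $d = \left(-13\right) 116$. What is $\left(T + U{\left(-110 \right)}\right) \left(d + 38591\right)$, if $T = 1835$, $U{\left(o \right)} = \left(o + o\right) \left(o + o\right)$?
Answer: $1862864505$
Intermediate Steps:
$d = -1508$
$U{\left(o \right)} = 4 o^{2}$ ($U{\left(o \right)} = 2 o 2 o = 4 o^{2}$)
$\left(T + U{\left(-110 \right)}\right) \left(d + 38591\right) = \left(1835 + 4 \left(-110\right)^{2}\right) \left(-1508 + 38591\right) = \left(1835 + 4 \cdot 12100\right) 37083 = \left(1835 + 48400\right) 37083 = 50235 \cdot 37083 = 1862864505$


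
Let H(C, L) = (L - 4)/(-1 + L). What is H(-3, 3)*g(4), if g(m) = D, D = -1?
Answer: ½ ≈ 0.50000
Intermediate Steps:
g(m) = -1
H(C, L) = (-4 + L)/(-1 + L)
H(-3, 3)*g(4) = ((-4 + 3)/(-1 + 3))*(-1) = (-1/2)*(-1) = ((½)*(-1))*(-1) = -½*(-1) = ½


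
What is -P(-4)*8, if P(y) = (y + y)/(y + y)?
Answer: -8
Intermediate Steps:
P(y) = 1 (P(y) = (2*y)/((2*y)) = (2*y)*(1/(2*y)) = 1)
-P(-4)*8 = -1*1*8 = -1*8 = -8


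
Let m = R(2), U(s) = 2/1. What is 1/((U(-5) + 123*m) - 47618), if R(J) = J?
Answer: -1/47370 ≈ -2.1110e-5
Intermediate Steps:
U(s) = 2 (U(s) = 2*1 = 2)
m = 2
1/((U(-5) + 123*m) - 47618) = 1/((2 + 123*2) - 47618) = 1/((2 + 246) - 47618) = 1/(248 - 47618) = 1/(-47370) = -1/47370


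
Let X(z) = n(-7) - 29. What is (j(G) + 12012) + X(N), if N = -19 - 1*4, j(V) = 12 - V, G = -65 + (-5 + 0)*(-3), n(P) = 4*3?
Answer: 12057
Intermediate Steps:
n(P) = 12
G = -50 (G = -65 - 5*(-3) = -65 + 15 = -50)
N = -23 (N = -19 - 4 = -23)
X(z) = -17 (X(z) = 12 - 29 = -17)
(j(G) + 12012) + X(N) = ((12 - 1*(-50)) + 12012) - 17 = ((12 + 50) + 12012) - 17 = (62 + 12012) - 17 = 12074 - 17 = 12057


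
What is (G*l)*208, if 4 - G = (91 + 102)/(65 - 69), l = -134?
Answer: -1456312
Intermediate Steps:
G = 209/4 (G = 4 - (91 + 102)/(65 - 69) = 4 - 193/(-4) = 4 - 193*(-1)/4 = 4 - 1*(-193/4) = 4 + 193/4 = 209/4 ≈ 52.250)
(G*l)*208 = ((209/4)*(-134))*208 = -14003/2*208 = -1456312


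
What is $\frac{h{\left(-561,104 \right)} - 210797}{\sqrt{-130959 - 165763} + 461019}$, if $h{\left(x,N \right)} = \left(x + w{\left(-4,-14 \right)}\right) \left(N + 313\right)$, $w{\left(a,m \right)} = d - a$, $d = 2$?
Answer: $- \frac{29125336344}{30362687869} + \frac{63176 i \sqrt{296722}}{30362687869} \approx -0.95925 + 0.0011334 i$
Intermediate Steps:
$w{\left(a,m \right)} = 2 - a$
$h{\left(x,N \right)} = \left(6 + x\right) \left(313 + N\right)$ ($h{\left(x,N \right)} = \left(x + \left(2 - -4\right)\right) \left(N + 313\right) = \left(x + \left(2 + 4\right)\right) \left(313 + N\right) = \left(x + 6\right) \left(313 + N\right) = \left(6 + x\right) \left(313 + N\right)$)
$\frac{h{\left(-561,104 \right)} - 210797}{\sqrt{-130959 - 165763} + 461019} = \frac{\left(1878 + 6 \cdot 104 + 313 \left(-561\right) + 104 \left(-561\right)\right) - 210797}{\sqrt{-130959 - 165763} + 461019} = \frac{\left(1878 + 624 - 175593 - 58344\right) - 210797}{\sqrt{-296722} + 461019} = \frac{-231435 - 210797}{i \sqrt{296722} + 461019} = - \frac{442232}{461019 + i \sqrt{296722}}$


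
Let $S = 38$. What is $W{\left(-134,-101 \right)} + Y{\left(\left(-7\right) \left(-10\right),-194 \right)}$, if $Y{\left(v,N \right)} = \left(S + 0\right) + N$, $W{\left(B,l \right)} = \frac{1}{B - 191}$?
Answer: $- \frac{50701}{325} \approx -156.0$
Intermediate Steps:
$W{\left(B,l \right)} = \frac{1}{-191 + B}$
$Y{\left(v,N \right)} = 38 + N$ ($Y{\left(v,N \right)} = \left(38 + 0\right) + N = 38 + N$)
$W{\left(-134,-101 \right)} + Y{\left(\left(-7\right) \left(-10\right),-194 \right)} = \frac{1}{-191 - 134} + \left(38 - 194\right) = \frac{1}{-325} - 156 = - \frac{1}{325} - 156 = - \frac{50701}{325}$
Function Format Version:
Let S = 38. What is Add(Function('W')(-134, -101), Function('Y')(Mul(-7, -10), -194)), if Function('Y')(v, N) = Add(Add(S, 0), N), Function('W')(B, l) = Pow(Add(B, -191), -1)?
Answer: Rational(-50701, 325) ≈ -156.00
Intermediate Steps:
Function('W')(B, l) = Pow(Add(-191, B), -1)
Function('Y')(v, N) = Add(38, N) (Function('Y')(v, N) = Add(Add(38, 0), N) = Add(38, N))
Add(Function('W')(-134, -101), Function('Y')(Mul(-7, -10), -194)) = Add(Pow(Add(-191, -134), -1), Add(38, -194)) = Add(Pow(-325, -1), -156) = Add(Rational(-1, 325), -156) = Rational(-50701, 325)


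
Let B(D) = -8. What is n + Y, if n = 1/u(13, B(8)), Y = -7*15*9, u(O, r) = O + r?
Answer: -4724/5 ≈ -944.80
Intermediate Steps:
Y = -945 (Y = -105*9 = -945)
n = 1/5 (n = 1/(13 - 8) = 1/5 ≈ 0.20000)
n + Y = 1/5 - 945 = -4724/5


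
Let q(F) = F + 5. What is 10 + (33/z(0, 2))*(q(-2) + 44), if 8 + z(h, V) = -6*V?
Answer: -1351/20 ≈ -67.550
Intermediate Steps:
z(h, V) = -8 - 6*V
q(F) = 5 + F
10 + (33/z(0, 2))*(q(-2) + 44) = 10 + (33/(-8 - 6*2))*((5 - 2) + 44) = 10 + (33/(-8 - 12))*(3 + 44) = 10 + (33/(-20))*47 = 10 + (33*(-1/20))*47 = 10 - 33/20*47 = 10 - 1551/20 = -1351/20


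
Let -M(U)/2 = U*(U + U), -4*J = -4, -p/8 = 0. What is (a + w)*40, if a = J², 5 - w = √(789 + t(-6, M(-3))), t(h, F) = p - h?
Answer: 240 - 40*√795 ≈ -887.83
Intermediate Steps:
p = 0 (p = -8*0 = 0)
J = 1 (J = -¼*(-4) = 1)
M(U) = -4*U² (M(U) = -2*U*(U + U) = -2*U*2*U = -4*U²)
t(h, F) = -h (t(h, F) = 0 - h = -h)
w = 5 - √795 (w = 5 - √(789 - 1*(-6)) = 5 - √(789 + 6) = 5 - √795 ≈ -23.196)
a = 1 (a = 1² = 1)
(a + w)*40 = (1 + (5 - √795))*40 = (6 - √795)*40 = 240 - 40*√795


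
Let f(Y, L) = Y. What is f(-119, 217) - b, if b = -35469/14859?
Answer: -192528/1651 ≈ -116.61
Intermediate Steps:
b = -3941/1651 (b = -35469*1/14859 = -3941/1651 ≈ -2.3870)
f(-119, 217) - b = -119 - 1*(-3941/1651) = -119 + 3941/1651 = -192528/1651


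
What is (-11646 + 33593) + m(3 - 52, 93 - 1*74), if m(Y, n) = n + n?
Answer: 21985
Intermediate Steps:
m(Y, n) = 2*n
(-11646 + 33593) + m(3 - 52, 93 - 1*74) = (-11646 + 33593) + 2*(93 - 1*74) = 21947 + 2*(93 - 74) = 21947 + 2*19 = 21947 + 38 = 21985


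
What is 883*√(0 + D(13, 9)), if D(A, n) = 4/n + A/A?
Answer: 883*√13/3 ≈ 1061.2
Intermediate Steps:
D(A, n) = 1 + 4/n (D(A, n) = 4/n + 1 = 1 + 4/n)
883*√(0 + D(13, 9)) = 883*√(0 + (4 + 9)/9) = 883*√(0 + (⅑)*13) = 883*√(0 + 13/9) = 883*√(13/9) = 883*(√13/3) = 883*√13/3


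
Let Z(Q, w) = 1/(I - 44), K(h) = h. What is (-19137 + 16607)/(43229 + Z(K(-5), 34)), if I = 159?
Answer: -145475/2485668 ≈ -0.058526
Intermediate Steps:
Z(Q, w) = 1/115 (Z(Q, w) = 1/(159 - 44) = 1/115)
(-19137 + 16607)/(43229 + Z(K(-5), 34)) = (-19137 + 16607)/(43229 + 1/115) = -2530/4971336/115 = -2530*115/4971336 = -145475/2485668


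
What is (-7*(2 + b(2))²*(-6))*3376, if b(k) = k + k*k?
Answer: 9074688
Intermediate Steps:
b(k) = k + k²
(-7*(2 + b(2))²*(-6))*3376 = (-7*(2 + 2*(1 + 2))²*(-6))*3376 = (-7*(2 + 2*3)²*(-6))*3376 = (-7*(2 + 6)²*(-6))*3376 = (-7*8²*(-6))*3376 = (-7*64*(-6))*3376 = -448*(-6)*3376 = 2688*3376 = 9074688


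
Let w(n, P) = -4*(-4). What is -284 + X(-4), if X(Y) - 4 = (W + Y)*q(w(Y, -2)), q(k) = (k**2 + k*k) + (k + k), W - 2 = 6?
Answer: 1896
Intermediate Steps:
W = 8 (W = 2 + 6 = 8)
w(n, P) = 16
q(k) = 2*k + 2*k**2 (q(k) = (k**2 + k**2) + 2*k = 2*k**2 + 2*k = 2*k + 2*k**2)
X(Y) = 4356 + 544*Y (X(Y) = 4 + (8 + Y)*(2*16*(1 + 16)) = 4 + (8 + Y)*(2*16*17) = 4 + (8 + Y)*544 = 4 + (4352 + 544*Y) = 4356 + 544*Y)
-284 + X(-4) = -284 + (4356 + 544*(-4)) = -284 + (4356 - 2176) = -284 + 2180 = 1896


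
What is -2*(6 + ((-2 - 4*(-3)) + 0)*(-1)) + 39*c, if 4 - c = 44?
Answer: -1552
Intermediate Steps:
c = -40 (c = 4 - 1*44 = 4 - 44 = -40)
-2*(6 + ((-2 - 4*(-3)) + 0)*(-1)) + 39*c = -2*(6 + ((-2 - 4*(-3)) + 0)*(-1)) + 39*(-40) = -2*(6 + ((-2 + 12) + 0)*(-1)) - 1560 = -2*(6 + (10 + 0)*(-1)) - 1560 = -2*(6 + 10*(-1)) - 1560 = -2*(6 - 10) - 1560 = -2*(-4) - 1560 = 8 - 1560 = -1552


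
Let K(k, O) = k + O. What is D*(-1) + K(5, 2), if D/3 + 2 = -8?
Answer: 37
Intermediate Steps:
D = -30 (D = -6 + 3*(-8) = -6 - 24 = -30)
K(k, O) = O + k
D*(-1) + K(5, 2) = -30*(-1) + (2 + 5) = 30 + 7 = 37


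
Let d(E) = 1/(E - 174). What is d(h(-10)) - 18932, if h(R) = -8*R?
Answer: -1779609/94 ≈ -18932.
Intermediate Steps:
d(E) = 1/(-174 + E)
d(h(-10)) - 18932 = 1/(-174 - 8*(-10)) - 18932 = 1/(-174 + 80) - 18932 = 1/(-94) - 18932 = -1/94 - 18932 = -1779609/94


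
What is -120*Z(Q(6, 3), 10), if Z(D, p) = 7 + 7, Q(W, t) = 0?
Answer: -1680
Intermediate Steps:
Z(D, p) = 14
-120*Z(Q(6, 3), 10) = -120*14 = -1680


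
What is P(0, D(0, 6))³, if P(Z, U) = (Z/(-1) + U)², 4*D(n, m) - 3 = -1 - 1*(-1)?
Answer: 729/4096 ≈ 0.17798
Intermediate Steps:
D(n, m) = ¾ (D(n, m) = ¾ + (-1 - 1*(-1))/4 = ¾ + (-1 + 1)/4 = ¾ + (¼)*0 = ¾ + 0 = ¾)
P(Z, U) = (U - Z)² (P(Z, U) = (Z*(-1) + U)² = (-Z + U)² = (U - Z)²)
P(0, D(0, 6))³ = ((¾ - 1*0)²)³ = ((¾ + 0)²)³ = ((¾)²)³ = (9/16)³ = 729/4096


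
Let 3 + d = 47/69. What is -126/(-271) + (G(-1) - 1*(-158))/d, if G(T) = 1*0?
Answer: -1467141/21680 ≈ -67.673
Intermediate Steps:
G(T) = 0
d = -160/69 (d = -3 + 47/69 = -160/69 ≈ -2.3188)
-126/(-271) + (G(-1) - 1*(-158))/d = -126/(-271) + (0 - 1*(-158))/(-160/69) = -126*(-1/271) + (0 + 158)*(-69/160) = 126/271 + 158*(-69/160) = 126/271 - 5451/80 = -1467141/21680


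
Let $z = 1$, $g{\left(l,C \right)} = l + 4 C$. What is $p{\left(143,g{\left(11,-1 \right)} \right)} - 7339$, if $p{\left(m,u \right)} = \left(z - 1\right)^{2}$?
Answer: $-7339$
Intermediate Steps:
$p{\left(m,u \right)} = 0$ ($p{\left(m,u \right)} = \left(1 - 1\right)^{2} = 0^{2} = 0$)
$p{\left(143,g{\left(11,-1 \right)} \right)} - 7339 = 0 - 7339 = -7339$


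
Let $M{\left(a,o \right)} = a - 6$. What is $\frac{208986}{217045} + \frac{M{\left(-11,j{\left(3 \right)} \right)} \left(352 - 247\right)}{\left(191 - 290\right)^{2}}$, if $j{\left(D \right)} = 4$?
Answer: $\frac{553615487}{709086015} \approx 0.78075$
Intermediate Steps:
$M{\left(a,o \right)} = -6 + a$
$\frac{208986}{217045} + \frac{M{\left(-11,j{\left(3 \right)} \right)} \left(352 - 247\right)}{\left(191 - 290\right)^{2}} = \frac{208986}{217045} + \frac{\left(-6 - 11\right) \left(352 - 247\right)}{\left(191 - 290\right)^{2}} = 208986 \cdot \frac{1}{217045} + \frac{\left(-17\right) 105}{\left(-99\right)^{2}} = \frac{208986}{217045} - \frac{1785}{9801} = \frac{208986}{217045} - \frac{595}{3267} = \frac{553615487}{709086015}$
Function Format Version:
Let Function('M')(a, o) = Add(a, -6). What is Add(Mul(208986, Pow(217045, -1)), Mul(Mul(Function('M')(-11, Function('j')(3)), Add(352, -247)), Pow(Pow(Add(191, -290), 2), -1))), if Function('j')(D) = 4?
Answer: Rational(553615487, 709086015) ≈ 0.78075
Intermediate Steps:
Function('M')(a, o) = Add(-6, a)
Add(Mul(208986, Pow(217045, -1)), Mul(Mul(Function('M')(-11, Function('j')(3)), Add(352, -247)), Pow(Pow(Add(191, -290), 2), -1))) = Add(Mul(208986, Pow(217045, -1)), Mul(Mul(Add(-6, -11), Add(352, -247)), Pow(Pow(Add(191, -290), 2), -1))) = Add(Mul(208986, Rational(1, 217045)), Mul(Mul(-17, 105), Pow(Pow(-99, 2), -1))) = Add(Rational(208986, 217045), Mul(-1785, Pow(9801, -1))) = Add(Rational(208986, 217045), Mul(-1785, Rational(1, 9801))) = Add(Rational(208986, 217045), Rational(-595, 3267)) = Rational(553615487, 709086015)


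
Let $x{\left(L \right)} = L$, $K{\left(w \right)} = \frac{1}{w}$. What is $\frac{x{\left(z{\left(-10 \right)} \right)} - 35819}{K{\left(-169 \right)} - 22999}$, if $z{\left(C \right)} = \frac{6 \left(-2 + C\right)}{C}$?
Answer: $\frac{30260971}{19434160} \approx 1.5571$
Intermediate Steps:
$z{\left(C \right)} = \frac{-12 + 6 C}{C}$
$\frac{x{\left(z{\left(-10 \right)} \right)} - 35819}{K{\left(-169 \right)} - 22999} = \frac{\left(6 - \frac{12}{-10}\right) - 35819}{\frac{1}{-169} - 22999} = \frac{\left(6 - - \frac{6}{5}\right) - 35819}{- \frac{1}{169} - 22999} = \frac{\left(6 + \frac{6}{5}\right) - 35819}{- \frac{3886832}{169}} = \left(\frac{36}{5} - 35819\right) \left(- \frac{169}{3886832}\right) = \left(- \frac{179059}{5}\right) \left(- \frac{169}{3886832}\right) = \frac{30260971}{19434160}$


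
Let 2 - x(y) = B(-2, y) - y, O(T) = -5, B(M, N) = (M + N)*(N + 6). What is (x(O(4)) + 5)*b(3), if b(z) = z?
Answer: 27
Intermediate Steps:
B(M, N) = (6 + N)*(M + N) (B(M, N) = (M + N)*(6 + N) = (6 + N)*(M + N))
x(y) = 14 - y² - 3*y (x(y) = 2 - ((y² + 6*(-2) + 6*y - 2*y) - y) = 2 - ((y² - 12 + 6*y - 2*y) - y) = 2 - ((-12 + y² + 4*y) - y) = 2 - (-12 + y² + 3*y) = 2 + (12 - y² - 3*y) = 14 - y² - 3*y)
(x(O(4)) + 5)*b(3) = ((14 - 1*(-5)² - 3*(-5)) + 5)*3 = ((14 - 1*25 + 15) + 5)*3 = ((14 - 25 + 15) + 5)*3 = (4 + 5)*3 = 9*3 = 27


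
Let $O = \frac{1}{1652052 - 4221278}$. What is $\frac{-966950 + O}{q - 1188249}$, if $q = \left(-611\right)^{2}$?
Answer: $\frac{2484313080701}{2093734205728} \approx 1.1865$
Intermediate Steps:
$q = 373321$
$O = - \frac{1}{2569226}$ ($O = \frac{1}{-2569226} = - \frac{1}{2569226} \approx -3.8922 \cdot 10^{-7}$)
$\frac{-966950 + O}{q - 1188249} = \frac{-966950 - \frac{1}{2569226}}{373321 - 1188249} = - \frac{2484313080701}{2569226 \left(-814928\right)} = \left(- \frac{2484313080701}{2569226}\right) \left(- \frac{1}{814928}\right) = \frac{2484313080701}{2093734205728}$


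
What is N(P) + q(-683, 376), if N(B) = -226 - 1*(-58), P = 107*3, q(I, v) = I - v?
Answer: -1227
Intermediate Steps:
P = 321
N(B) = -168 (N(B) = -226 + 58 = -168)
N(P) + q(-683, 376) = -168 + (-683 - 1*376) = -168 + (-683 - 376) = -168 - 1059 = -1227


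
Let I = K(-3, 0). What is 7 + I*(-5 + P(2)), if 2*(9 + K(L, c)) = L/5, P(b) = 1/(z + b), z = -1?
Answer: 221/5 ≈ 44.200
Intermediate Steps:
P(b) = 1/(-1 + b)
K(L, c) = -9 + L/10 (K(L, c) = -9 + (L/5)/2 = -9 + L/10)
I = -93/10 (I = -9 + (⅒)*(-3) = -9 - 3/10 = -93/10 ≈ -9.3000)
7 + I*(-5 + P(2)) = 7 - 93*(-5 + 1/(-1 + 2))/10 = 7 - 93*(-5 + 1/1)/10 = 7 - 93*(-5 + 1)/10 = 7 - 93/10*(-4) = 7 + 186/5 = 221/5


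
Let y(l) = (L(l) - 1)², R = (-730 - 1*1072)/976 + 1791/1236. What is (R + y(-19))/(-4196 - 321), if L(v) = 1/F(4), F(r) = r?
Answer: -16609/454084976 ≈ -3.6577e-5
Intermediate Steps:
L(v) = ¼ (L(v) = 1/4 = ¼)
R = -19969/50264 (R = (-730 - 1072)*(1/976) + 1791*(1/1236) = -1802*1/976 + 597/412 = -901/488 + 597/412 = -19969/50264 ≈ -0.39728)
y(l) = 9/16 (y(l) = (¼ - 1)² = (-¾)² = 9/16)
(R + y(-19))/(-4196 - 321) = (-19969/50264 + 9/16)/(-4196 - 321) = (16609/100528)/(-4517) = (16609/100528)*(-1/4517) = -16609/454084976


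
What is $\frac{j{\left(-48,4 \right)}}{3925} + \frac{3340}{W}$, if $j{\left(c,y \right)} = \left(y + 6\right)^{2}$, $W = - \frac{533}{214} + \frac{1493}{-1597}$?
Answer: $- \frac{179206377228}{183800371} \approx -975.01$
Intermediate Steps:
$W = - \frac{1170703}{341758}$ ($W = \left(-533\right) \frac{1}{214} + 1493 \left(- \frac{1}{1597}\right) = - \frac{533}{214} - \frac{1493}{1597} = - \frac{1170703}{341758} \approx -3.4255$)
$j{\left(c,y \right)} = \left(6 + y\right)^{2}$
$\frac{j{\left(-48,4 \right)}}{3925} + \frac{3340}{W} = \frac{\left(6 + 4\right)^{2}}{3925} + \frac{3340}{- \frac{1170703}{341758}} = 10^{2} \cdot \frac{1}{3925} + 3340 \left(- \frac{341758}{1170703}\right) = 100 \cdot \frac{1}{3925} - \frac{1141471720}{1170703} = \frac{4}{157} - \frac{1141471720}{1170703} = - \frac{179206377228}{183800371}$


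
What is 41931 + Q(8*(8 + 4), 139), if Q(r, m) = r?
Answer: 42027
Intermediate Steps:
41931 + Q(8*(8 + 4), 139) = 41931 + 8*(8 + 4) = 41931 + 8*12 = 41931 + 96 = 42027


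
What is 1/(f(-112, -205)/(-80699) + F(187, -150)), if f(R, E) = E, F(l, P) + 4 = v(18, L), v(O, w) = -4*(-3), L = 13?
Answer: 80699/645797 ≈ 0.12496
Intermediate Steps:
v(O, w) = 12
F(l, P) = 8 (F(l, P) = -4 + 12 = 8)
1/(f(-112, -205)/(-80699) + F(187, -150)) = 1/(-205/(-80699) + 8) = 1/(-205*(-1/80699) + 8) = 1/(205/80699 + 8) = 1/(645797/80699) = 80699/645797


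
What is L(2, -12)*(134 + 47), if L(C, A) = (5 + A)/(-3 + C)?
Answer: 1267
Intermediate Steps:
L(C, A) = (5 + A)/(-3 + C)
L(2, -12)*(134 + 47) = ((5 - 12)/(-3 + 2))*(134 + 47) = (-7/(-1))*181 = -1*(-7)*181 = 7*181 = 1267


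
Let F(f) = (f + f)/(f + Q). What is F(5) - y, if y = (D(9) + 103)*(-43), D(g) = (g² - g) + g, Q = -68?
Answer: 498446/63 ≈ 7911.8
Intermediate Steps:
D(g) = g²
F(f) = 2*f/(-68 + f) (F(f) = (f + f)/(f - 68) = (2*f)/(-68 + f) = 2*f/(-68 + f))
y = -7912 (y = (9² + 103)*(-43) = (81 + 103)*(-43) = 184*(-43) = -7912)
F(5) - y = 2*5/(-68 + 5) - 1*(-7912) = 2*5/(-63) + 7912 = 2*5*(-1/63) + 7912 = -10/63 + 7912 = 498446/63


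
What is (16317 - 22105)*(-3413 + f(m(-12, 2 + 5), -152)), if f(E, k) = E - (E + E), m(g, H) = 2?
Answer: 19766020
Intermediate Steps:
f(E, k) = -E (f(E, k) = E - 2*E = -E)
(16317 - 22105)*(-3413 + f(m(-12, 2 + 5), -152)) = (16317 - 22105)*(-3413 - 1*2) = -5788*(-3413 - 2) = -5788*(-3415) = 19766020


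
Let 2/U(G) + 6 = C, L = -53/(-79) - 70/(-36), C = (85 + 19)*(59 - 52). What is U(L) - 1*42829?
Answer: -15461268/361 ≈ -42829.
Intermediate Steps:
C = 728 (C = 104*7 = 728)
L = 3719/1422 (L = -53*(-1/79) - 70*(-1/36) = 53/79 + 35/18 = 3719/1422 ≈ 2.6153)
U(G) = 1/361 (U(G) = 2/(-6 + 728) = 2/722 = 2*(1/722) = 1/361)
U(L) - 1*42829 = 1/361 - 1*42829 = 1/361 - 42829 = -15461268/361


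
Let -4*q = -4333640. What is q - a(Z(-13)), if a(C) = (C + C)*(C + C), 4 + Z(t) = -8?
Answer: 1082834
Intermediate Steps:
Z(t) = -12 (Z(t) = -4 - 8 = -12)
q = 1083410 (q = -¼*(-4333640) = 1083410)
a(C) = 4*C² (a(C) = (2*C)*(2*C) = 4*C²)
q - a(Z(-13)) = 1083410 - 4*(-12)² = 1083410 - 4*144 = 1083410 - 1*576 = 1083410 - 576 = 1082834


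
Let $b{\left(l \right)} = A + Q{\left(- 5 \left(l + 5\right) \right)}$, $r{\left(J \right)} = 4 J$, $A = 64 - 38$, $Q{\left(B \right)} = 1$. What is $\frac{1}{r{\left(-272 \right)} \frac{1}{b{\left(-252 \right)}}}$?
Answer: $- \frac{27}{1088} \approx -0.024816$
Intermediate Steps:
$A = 26$ ($A = 64 - 38 = 26$)
$b{\left(l \right)} = 27$ ($b{\left(l \right)} = 26 + 1 = 27$)
$\frac{1}{r{\left(-272 \right)} \frac{1}{b{\left(-252 \right)}}} = \frac{1}{4 \left(-272\right) \frac{1}{27}} = \frac{1}{\left(-1088\right) \frac{1}{27}} = \frac{1}{- \frac{1088}{27}} = - \frac{27}{1088}$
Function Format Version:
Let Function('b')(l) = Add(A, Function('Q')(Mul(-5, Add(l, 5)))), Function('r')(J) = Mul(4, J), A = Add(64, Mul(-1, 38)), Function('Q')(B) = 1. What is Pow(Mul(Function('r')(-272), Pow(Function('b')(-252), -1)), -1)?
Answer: Rational(-27, 1088) ≈ -0.024816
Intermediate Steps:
A = 26 (A = Add(64, -38) = 26)
Function('b')(l) = 27 (Function('b')(l) = Add(26, 1) = 27)
Pow(Mul(Function('r')(-272), Pow(Function('b')(-252), -1)), -1) = Pow(Mul(Mul(4, -272), Pow(27, -1)), -1) = Pow(Mul(-1088, Rational(1, 27)), -1) = Pow(Rational(-1088, 27), -1) = Rational(-27, 1088)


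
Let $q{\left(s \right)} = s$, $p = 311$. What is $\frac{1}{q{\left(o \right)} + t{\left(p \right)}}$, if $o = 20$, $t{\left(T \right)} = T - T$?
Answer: $\frac{1}{20} \approx 0.05$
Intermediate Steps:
$t{\left(T \right)} = 0$
$\frac{1}{q{\left(o \right)} + t{\left(p \right)}} = \frac{1}{20 + 0} = \frac{1}{20}$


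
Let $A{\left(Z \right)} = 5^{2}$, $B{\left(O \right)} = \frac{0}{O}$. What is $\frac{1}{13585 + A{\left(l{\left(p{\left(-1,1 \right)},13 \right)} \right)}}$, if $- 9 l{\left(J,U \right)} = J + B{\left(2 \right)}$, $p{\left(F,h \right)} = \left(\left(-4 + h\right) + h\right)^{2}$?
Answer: $\frac{1}{13610} \approx 7.3475 \cdot 10^{-5}$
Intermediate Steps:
$B{\left(O \right)} = 0$
$p{\left(F,h \right)} = \left(-4 + 2 h\right)^{2}$
$l{\left(J,U \right)} = - \frac{J}{9}$ ($l{\left(J,U \right)} = - \frac{J + 0}{9} = - \frac{J}{9}$)
$A{\left(Z \right)} = 25$
$\frac{1}{13585 + A{\left(l{\left(p{\left(-1,1 \right)},13 \right)} \right)}} = \frac{1}{13585 + 25} = \frac{1}{13610}$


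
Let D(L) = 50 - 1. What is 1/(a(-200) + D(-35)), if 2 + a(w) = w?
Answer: -1/153 ≈ -0.0065359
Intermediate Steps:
a(w) = -2 + w
D(L) = 49
1/(a(-200) + D(-35)) = 1/((-2 - 200) + 49) = 1/(-202 + 49) = 1/(-153) = -1/153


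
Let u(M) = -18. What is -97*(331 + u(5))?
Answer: -30361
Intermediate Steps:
-97*(331 + u(5)) = -97*(331 - 18) = -97*313 = -30361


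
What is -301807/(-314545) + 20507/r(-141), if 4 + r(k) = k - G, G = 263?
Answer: -575203369/11666760 ≈ -49.303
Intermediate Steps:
r(k) = -267 + k (r(k) = -4 + (k - 1*263) = -4 + (k - 263) = -4 + (-263 + k) = -267 + k)
-301807/(-314545) + 20507/r(-141) = -301807/(-314545) + 20507/(-267 - 141) = -301807*(-1/314545) + 20507/(-408) = 27437/28595 + 20507*(-1/408) = 27437/28595 - 20507/408 = -575203369/11666760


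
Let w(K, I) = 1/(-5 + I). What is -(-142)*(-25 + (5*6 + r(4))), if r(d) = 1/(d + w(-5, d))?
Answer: 2272/3 ≈ 757.33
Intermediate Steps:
r(d) = 1/(d + 1/(-5 + d))
-(-142)*(-25 + (5*6 + r(4))) = -(-142)*(-25 + (5*6 + (-5 + 4)/(1 + 4*(-5 + 4)))) = -(-142)*(-25 + (30 - 1/(1 + 4*(-1)))) = -(-142)*(-25 + (30 - 1/(1 - 4))) = -(-142)*(-25 + (30 - 1/(-3))) = -(-142)*(-25 + (30 - ⅓*(-1))) = -(-142)*(-25 + (30 + ⅓)) = -(-142)*(-25 + 91/3) = -(-142)*16/3 = -1*(-2272/3) = 2272/3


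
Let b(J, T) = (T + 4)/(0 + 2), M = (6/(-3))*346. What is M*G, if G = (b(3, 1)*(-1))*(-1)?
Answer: -1730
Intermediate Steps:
M = -692 (M = (6*(-1/3))*346 = -2*346 = -692)
b(J, T) = 2 + T/2 (b(J, T) = (4 + T)/2 = (4 + T)*(1/2) = 2 + T/2)
G = 5/2 (G = ((2 + (1/2)*1)*(-1))*(-1) = ((2 + 1/2)*(-1))*(-1) = ((5/2)*(-1))*(-1) = -5/2*(-1) = 5/2 ≈ 2.5000)
M*G = -692*5/2 = -1730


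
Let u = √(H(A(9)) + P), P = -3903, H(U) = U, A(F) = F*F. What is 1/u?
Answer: -I*√78/546 ≈ -0.016175*I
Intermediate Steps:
A(F) = F²
u = 7*I*√78 (u = √(9² - 3903) = √(81 - 3903) = √(-3822) = 7*I*√78 ≈ 61.822*I)
1/u = 1/(7*I*√78) = -I*√78/546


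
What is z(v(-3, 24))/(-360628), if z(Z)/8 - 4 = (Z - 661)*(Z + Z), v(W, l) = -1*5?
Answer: -13328/90157 ≈ -0.14783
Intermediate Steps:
v(W, l) = -5
z(Z) = 32 + 16*Z*(-661 + Z) (z(Z) = 32 + 8*((Z - 661)*(Z + Z)) = 32 + 8*((-661 + Z)*(2*Z)) = 32 + 8*(2*Z*(-661 + Z)) = 32 + 16*Z*(-661 + Z))
z(v(-3, 24))/(-360628) = (32 - 10576*(-5) + 16*(-5)**2)/(-360628) = (32 + 52880 + 16*25)*(-1/360628) = (32 + 52880 + 400)*(-1/360628) = 53312*(-1/360628) = -13328/90157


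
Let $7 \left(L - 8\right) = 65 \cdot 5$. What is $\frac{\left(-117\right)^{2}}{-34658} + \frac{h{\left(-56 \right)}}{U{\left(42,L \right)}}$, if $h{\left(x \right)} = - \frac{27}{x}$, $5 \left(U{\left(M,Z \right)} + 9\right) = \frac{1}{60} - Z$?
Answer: $- \frac{542619}{1294343} \approx -0.41922$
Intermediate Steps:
$L = \frac{381}{7}$ ($L = 8 + \frac{65 \cdot 5}{7} = 8 + \frac{1}{7} \cdot 325 = 8 + \frac{325}{7} = \frac{381}{7} \approx 54.429$)
$U{\left(M,Z \right)} = - \frac{2699}{300} - \frac{Z}{5}$ ($U{\left(M,Z \right)} = -9 + \frac{\frac{1}{60} - Z}{5} = -9 - \left(- \frac{1}{300} + \frac{Z}{5}\right) = - \frac{2699}{300} - \frac{Z}{5}$)
$\frac{\left(-117\right)^{2}}{-34658} + \frac{h{\left(-56 \right)}}{U{\left(42,L \right)}} = \frac{\left(-117\right)^{2}}{-34658} + \frac{\left(-27\right) \frac{1}{-56}}{- \frac{2699}{300} - \frac{381}{35}} = 13689 \left(- \frac{1}{34658}\right) + \frac{\left(-27\right) \left(- \frac{1}{56}\right)}{- \frac{2699}{300} - \frac{381}{35}} = - \frac{1053}{2666} + \frac{27}{56 \left(- \frac{41753}{2100}\right)} = - \frac{1053}{2666} + \frac{27}{56} \left(- \frac{2100}{41753}\right) = - \frac{1053}{2666} - \frac{2025}{83506} = - \frac{542619}{1294343}$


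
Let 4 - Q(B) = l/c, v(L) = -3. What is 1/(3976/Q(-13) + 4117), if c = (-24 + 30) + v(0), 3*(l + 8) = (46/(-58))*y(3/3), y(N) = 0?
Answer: 5/23567 ≈ 0.00021216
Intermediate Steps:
l = -8 (l = -8 + ((46/(-58))*0)/3 = -8 + ((46*(-1/58))*0)/3 = -8 + (-23/29*0)/3 = -8 + (⅓)*0 = -8 + 0 = -8)
c = 3 (c = (-24 + 30) - 3 = 6 - 3 = 3)
Q(B) = 20/3 (Q(B) = 4 - (-8)/3 = 4 - 1*(-8/3) = 4 + 8/3 = 20/3)
1/(3976/Q(-13) + 4117) = 1/(3976/(20/3) + 4117) = 1/(3976*(3/20) + 4117) = 1/(2982/5 + 4117) = 1/(23567/5) = 5/23567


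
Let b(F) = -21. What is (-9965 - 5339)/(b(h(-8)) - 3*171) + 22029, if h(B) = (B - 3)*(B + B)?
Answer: 5889395/267 ≈ 22058.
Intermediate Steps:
h(B) = 2*B*(-3 + B) (h(B) = (-3 + B)*(2*B) = 2*B*(-3 + B))
(-9965 - 5339)/(b(h(-8)) - 3*171) + 22029 = (-9965 - 5339)/(-21 - 3*171) + 22029 = -15304/(-21 - 513) + 22029 = -15304/(-534) + 22029 = -15304*(-1/534) + 22029 = 7652/267 + 22029 = 5889395/267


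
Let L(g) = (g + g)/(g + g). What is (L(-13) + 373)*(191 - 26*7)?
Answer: 3366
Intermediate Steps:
L(g) = 1 (L(g) = (2*g)/((2*g)) = (2*g)*(1/(2*g)) = 1)
(L(-13) + 373)*(191 - 26*7) = (1 + 373)*(191 - 26*7) = 374*(191 - 182) = 374*9 = 3366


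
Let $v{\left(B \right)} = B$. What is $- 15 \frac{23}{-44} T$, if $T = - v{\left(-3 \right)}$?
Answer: $\frac{1035}{44} \approx 23.523$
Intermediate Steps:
$T = 3$ ($T = \left(-1\right) \left(-3\right) = 3$)
$- 15 \frac{23}{-44} T = - 15 \frac{23}{-44} \cdot 3 = - 15 \cdot 23 \left(- \frac{1}{44}\right) 3 = \left(-15\right) \left(- \frac{23}{44}\right) 3 = \frac{345}{44} \cdot 3 = \frac{1035}{44}$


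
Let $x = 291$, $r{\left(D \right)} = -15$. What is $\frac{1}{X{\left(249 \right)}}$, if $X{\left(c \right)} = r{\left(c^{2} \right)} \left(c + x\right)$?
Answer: $- \frac{1}{8100} \approx -0.00012346$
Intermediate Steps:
$X{\left(c \right)} = -4365 - 15 c$ ($X{\left(c \right)} = - 15 \left(c + 291\right) = - 15 \left(291 + c\right) = -4365 - 15 c$)
$\frac{1}{X{\left(249 \right)}} = \frac{1}{-4365 - 3735} = \frac{1}{-8100} = - \frac{1}{8100}$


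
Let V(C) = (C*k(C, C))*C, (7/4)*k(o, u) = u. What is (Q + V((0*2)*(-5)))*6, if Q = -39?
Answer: -234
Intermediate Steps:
k(o, u) = 4*u/7
V(C) = 4*C**3/7 (V(C) = (C*(4*C/7))*C = (4*C**2/7)*C = 4*C**3/7)
(Q + V((0*2)*(-5)))*6 = (-39 + 4*((0*2)*(-5))**3/7)*6 = (-39 + 4*(0*(-5))**3/7)*6 = (-39 + (4/7)*0**3)*6 = (-39 + (4/7)*0)*6 = (-39 + 0)*6 = -39*6 = -234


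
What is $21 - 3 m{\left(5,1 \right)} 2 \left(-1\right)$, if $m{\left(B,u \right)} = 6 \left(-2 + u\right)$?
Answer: $-756$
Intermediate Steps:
$m{\left(B,u \right)} = -12 + 6 u$
$21 - 3 m{\left(5,1 \right)} 2 \left(-1\right) = 21 - 3 \left(-12 + 6 \cdot 1\right) 2 \left(-1\right) = 21 - 3 \left(-12 + 6\right) 2 \left(-1\right) = 21 \left(-3\right) \left(-6\right) 2 \left(-1\right) = 21 \cdot 18 \cdot 2 \left(-1\right) = 21 \cdot 36 \left(-1\right) = 756 \left(-1\right) = -756$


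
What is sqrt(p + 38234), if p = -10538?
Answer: 4*sqrt(1731) ≈ 166.42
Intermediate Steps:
sqrt(p + 38234) = sqrt(-10538 + 38234) = sqrt(27696) = 4*sqrt(1731)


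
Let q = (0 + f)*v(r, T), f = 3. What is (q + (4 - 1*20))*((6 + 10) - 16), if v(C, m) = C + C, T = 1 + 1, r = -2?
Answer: 0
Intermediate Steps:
T = 2
v(C, m) = 2*C
q = -12 (q = (0 + 3)*(2*(-2)) = 3*(-4) = -12)
(q + (4 - 1*20))*((6 + 10) - 16) = (-12 + (4 - 1*20))*((6 + 10) - 16) = (-12 + (4 - 20))*(16 - 16) = (-12 - 16)*0 = -28*0 = 0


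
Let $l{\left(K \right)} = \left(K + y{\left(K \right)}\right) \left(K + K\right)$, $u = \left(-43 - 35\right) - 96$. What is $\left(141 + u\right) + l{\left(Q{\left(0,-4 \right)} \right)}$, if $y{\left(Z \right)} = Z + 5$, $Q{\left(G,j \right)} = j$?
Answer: $-9$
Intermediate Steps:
$u = -174$ ($u = -78 - 96 = -174$)
$y{\left(Z \right)} = 5 + Z$
$l{\left(K \right)} = 2 K \left(5 + 2 K\right)$ ($l{\left(K \right)} = \left(K + \left(5 + K\right)\right) \left(K + K\right) = \left(5 + 2 K\right) 2 K = 2 K \left(5 + 2 K\right)$)
$\left(141 + u\right) + l{\left(Q{\left(0,-4 \right)} \right)} = \left(141 - 174\right) + 2 \left(-4\right) \left(5 + 2 \left(-4\right)\right) = -33 + 2 \left(-4\right) \left(5 - 8\right) = -33 + 2 \left(-4\right) \left(-3\right) = -33 + 24 = -9$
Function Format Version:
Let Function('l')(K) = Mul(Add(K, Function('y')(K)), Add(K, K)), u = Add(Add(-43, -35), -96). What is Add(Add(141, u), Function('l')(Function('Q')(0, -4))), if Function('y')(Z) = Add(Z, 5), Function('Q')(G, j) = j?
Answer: -9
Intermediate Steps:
u = -174 (u = Add(-78, -96) = -174)
Function('y')(Z) = Add(5, Z)
Function('l')(K) = Mul(2, K, Add(5, Mul(2, K))) (Function('l')(K) = Mul(Add(K, Add(5, K)), Add(K, K)) = Mul(Add(5, Mul(2, K)), Mul(2, K)) = Mul(2, K, Add(5, Mul(2, K))))
Add(Add(141, u), Function('l')(Function('Q')(0, -4))) = Add(Add(141, -174), Mul(2, -4, Add(5, Mul(2, -4)))) = Add(-33, Mul(2, -4, Add(5, -8))) = Add(-33, Mul(2, -4, -3)) = Add(-33, 24) = -9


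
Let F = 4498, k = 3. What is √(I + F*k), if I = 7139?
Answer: √20633 ≈ 143.64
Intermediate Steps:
√(I + F*k) = √(7139 + 4498*3) = √(7139 + 13494) = √20633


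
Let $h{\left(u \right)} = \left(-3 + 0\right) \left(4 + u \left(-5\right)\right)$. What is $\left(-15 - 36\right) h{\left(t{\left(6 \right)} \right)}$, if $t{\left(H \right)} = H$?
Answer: $-3978$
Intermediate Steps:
$h{\left(u \right)} = -12 + 15 u$ ($h{\left(u \right)} = - 3 \left(4 - 5 u\right) = -12 + 15 u$)
$\left(-15 - 36\right) h{\left(t{\left(6 \right)} \right)} = \left(-15 - 36\right) \left(-12 + 15 \cdot 6\right) = - 51 \left(-12 + 90\right) = \left(-51\right) 78 = -3978$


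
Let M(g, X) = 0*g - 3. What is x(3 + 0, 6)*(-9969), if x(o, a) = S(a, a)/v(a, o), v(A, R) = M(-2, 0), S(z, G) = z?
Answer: 19938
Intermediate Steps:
M(g, X) = -3 (M(g, X) = 0 - 3 = -3)
v(A, R) = -3
x(o, a) = -a/3 (x(o, a) = a/(-3) = a*(-⅓) = -a/3)
x(3 + 0, 6)*(-9969) = -⅓*6*(-9969) = -2*(-9969) = 19938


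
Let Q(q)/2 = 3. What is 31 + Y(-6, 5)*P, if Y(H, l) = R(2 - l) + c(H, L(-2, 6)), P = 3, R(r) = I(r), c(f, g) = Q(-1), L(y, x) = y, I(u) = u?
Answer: 40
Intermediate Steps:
Q(q) = 6 (Q(q) = 2*3 = 6)
c(f, g) = 6
R(r) = r
Y(H, l) = 8 - l (Y(H, l) = (2 - l) + 6 = 8 - l)
31 + Y(-6, 5)*P = 31 + (8 - 1*5)*3 = 31 + (8 - 5)*3 = 31 + 3*3 = 31 + 9 = 40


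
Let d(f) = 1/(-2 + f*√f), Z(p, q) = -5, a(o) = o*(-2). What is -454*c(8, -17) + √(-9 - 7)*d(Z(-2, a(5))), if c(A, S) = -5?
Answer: 2270 - 4*I/(2 + 5*I*√5) ≈ 2269.7 - 0.062016*I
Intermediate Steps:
a(o) = -2*o
d(f) = 1/(-2 + f^(3/2))
-454*c(8, -17) + √(-9 - 7)*d(Z(-2, a(5))) = -454*(-5) + √(-9 - 7)/(-2 + (-5)^(3/2)) = 2270 + √(-16)/(-2 - 5*I*√5) = 2270 + (4*I)/(-2 - 5*I*√5) = 2270 + 4*I/(-2 - 5*I*√5)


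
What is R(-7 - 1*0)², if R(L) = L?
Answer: 49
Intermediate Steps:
R(-7 - 1*0)² = (-7 - 1*0)² = (-7 + 0)² = (-7)² = 49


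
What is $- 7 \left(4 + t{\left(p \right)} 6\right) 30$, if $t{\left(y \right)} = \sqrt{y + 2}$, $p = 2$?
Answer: $-3360$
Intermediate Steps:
$t{\left(y \right)} = \sqrt{2 + y}$
$- 7 \left(4 + t{\left(p \right)} 6\right) 30 = - 7 \left(4 + \sqrt{2 + 2} \cdot 6\right) 30 = - 7 \left(4 + \sqrt{4} \cdot 6\right) 30 = - 7 \left(4 + 2 \cdot 6\right) 30 = - 7 \left(4 + 12\right) 30 = - 7 \cdot 16 \cdot 30 = - 112 \cdot 30 = \left(-1\right) 3360 = -3360$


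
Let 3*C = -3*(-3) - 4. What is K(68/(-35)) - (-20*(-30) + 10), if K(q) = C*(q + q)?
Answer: -12946/21 ≈ -616.48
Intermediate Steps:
C = 5/3 (C = (-3*(-3) - 4)/3 = (9 - 4)/3 = (1/3)*5 = 5/3 ≈ 1.6667)
K(q) = 10*q/3 (K(q) = 5*(q + q)/3 = 5*(2*q)/3 = 10*q/3)
K(68/(-35)) - (-20*(-30) + 10) = 10*(68/(-35))/3 - (-20*(-30) + 10) = 10*(68*(-1/35))/3 - (600 + 10) = (10/3)*(-68/35) - 1*610 = -136/21 - 610 = -12946/21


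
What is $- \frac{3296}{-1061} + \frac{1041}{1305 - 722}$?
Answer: $\frac{3026069}{618563} \approx 4.8921$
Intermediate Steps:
$- \frac{3296}{-1061} + \frac{1041}{1305 - 722} = \left(-3296\right) \left(- \frac{1}{1061}\right) + \frac{1041}{1305 - 722} = \frac{3296}{1061} + \frac{1041}{583} = \frac{3026069}{618563}$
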